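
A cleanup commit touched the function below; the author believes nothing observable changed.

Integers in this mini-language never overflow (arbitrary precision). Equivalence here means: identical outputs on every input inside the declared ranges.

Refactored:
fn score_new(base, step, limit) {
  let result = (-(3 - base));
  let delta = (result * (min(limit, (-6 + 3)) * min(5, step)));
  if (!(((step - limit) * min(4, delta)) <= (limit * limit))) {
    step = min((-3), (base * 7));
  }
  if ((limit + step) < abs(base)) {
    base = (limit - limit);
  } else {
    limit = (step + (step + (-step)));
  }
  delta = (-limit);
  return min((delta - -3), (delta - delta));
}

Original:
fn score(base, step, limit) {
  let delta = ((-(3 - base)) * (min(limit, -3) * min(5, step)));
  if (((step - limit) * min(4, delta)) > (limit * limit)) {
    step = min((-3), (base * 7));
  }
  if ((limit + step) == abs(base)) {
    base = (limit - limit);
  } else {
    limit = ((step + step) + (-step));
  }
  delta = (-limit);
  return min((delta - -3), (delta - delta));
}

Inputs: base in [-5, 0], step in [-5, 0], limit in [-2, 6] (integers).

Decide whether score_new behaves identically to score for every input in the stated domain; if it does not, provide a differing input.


The rewrite breaks on base=-5, step=-5, limit=4, where the results are 0 and -1.
score: delta=-120, then (((step - limit) * min(4, delta)) > (limit * limit)) is true, then step=-35, then ((limit + step) == abs(base)) is false, then limit=-35, then delta=35, then returns 0
score_new: result=-8, then delta=-120, then (!(((step - limit) * min(4, delta)) <= (limit * limit))) is true, then step=-35, then ((limit + step) < abs(base)) is true, then base=0, then delta=-4, then returns -1
verdict: not equivalent; witness: base=-5, step=-5, limit=4


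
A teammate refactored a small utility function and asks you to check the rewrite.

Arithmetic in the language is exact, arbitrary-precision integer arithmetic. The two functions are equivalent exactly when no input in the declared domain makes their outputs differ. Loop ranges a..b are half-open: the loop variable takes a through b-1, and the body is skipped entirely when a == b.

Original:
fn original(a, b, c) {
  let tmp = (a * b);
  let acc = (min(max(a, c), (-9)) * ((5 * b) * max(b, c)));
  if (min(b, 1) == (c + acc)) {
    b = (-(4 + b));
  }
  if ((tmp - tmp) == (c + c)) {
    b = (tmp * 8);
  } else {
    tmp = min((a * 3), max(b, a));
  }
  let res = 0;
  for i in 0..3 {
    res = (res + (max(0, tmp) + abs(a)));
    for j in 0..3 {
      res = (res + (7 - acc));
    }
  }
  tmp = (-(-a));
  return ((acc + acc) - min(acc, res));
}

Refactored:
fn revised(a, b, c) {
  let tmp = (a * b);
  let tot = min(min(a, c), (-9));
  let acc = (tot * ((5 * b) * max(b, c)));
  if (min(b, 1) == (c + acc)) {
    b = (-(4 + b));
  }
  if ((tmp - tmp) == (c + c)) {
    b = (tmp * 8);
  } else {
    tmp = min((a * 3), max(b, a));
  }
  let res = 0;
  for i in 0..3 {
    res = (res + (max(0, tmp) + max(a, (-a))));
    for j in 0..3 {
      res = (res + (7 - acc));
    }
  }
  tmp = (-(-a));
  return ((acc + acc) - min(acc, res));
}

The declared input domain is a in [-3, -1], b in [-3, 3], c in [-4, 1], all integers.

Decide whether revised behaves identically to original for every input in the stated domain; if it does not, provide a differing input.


The suspicious edit (`max(a, c)` became `min(a, c)`) never changes the result for any input inside the declared domain.
Spot check at a=-3, b=-2, c=-4 — original: tmp=6, then acc=-180, then (min(b, 1) == (c + acc)) is false, then ((tmp - tmp) == (c + c)) is false, then tmp=-9, then res=0, then (i=0), then res=3, then (j=0), then res=190, then (j=1), then res=377, then (j=2), then res=564, then (i=1), then res=567, then (j=0), then res=754, then (j=1), then res=941, then (j=2), then res=1128, then (i=2), then res=1131, then (j=0), then res=1318, then (j=1), then res=1505, then (j=2), then res=1692, then tmp=-3, then returns -180. revised: tmp=6, then tot=-9, then acc=-180, then (min(b, 1) == (c + acc)) is false, then ((tmp - tmp) == (c + c)) is false, then tmp=-9, then res=0, then (i=0), then res=3, then (j=0), then res=190, then (j=1), then res=377, then (j=2), then res=564, then (i=1), then res=567, then (j=0), then res=754, then (j=1), then res=941, then (j=2), then res=1128, then (i=2), then res=1131, then (j=0), then res=1318, then (j=1), then res=1505, then (j=2), then res=1692, then tmp=-3, then returns -180. Both give -180.
Across all 126 domain points the two functions coincide.
verdict: equivalent


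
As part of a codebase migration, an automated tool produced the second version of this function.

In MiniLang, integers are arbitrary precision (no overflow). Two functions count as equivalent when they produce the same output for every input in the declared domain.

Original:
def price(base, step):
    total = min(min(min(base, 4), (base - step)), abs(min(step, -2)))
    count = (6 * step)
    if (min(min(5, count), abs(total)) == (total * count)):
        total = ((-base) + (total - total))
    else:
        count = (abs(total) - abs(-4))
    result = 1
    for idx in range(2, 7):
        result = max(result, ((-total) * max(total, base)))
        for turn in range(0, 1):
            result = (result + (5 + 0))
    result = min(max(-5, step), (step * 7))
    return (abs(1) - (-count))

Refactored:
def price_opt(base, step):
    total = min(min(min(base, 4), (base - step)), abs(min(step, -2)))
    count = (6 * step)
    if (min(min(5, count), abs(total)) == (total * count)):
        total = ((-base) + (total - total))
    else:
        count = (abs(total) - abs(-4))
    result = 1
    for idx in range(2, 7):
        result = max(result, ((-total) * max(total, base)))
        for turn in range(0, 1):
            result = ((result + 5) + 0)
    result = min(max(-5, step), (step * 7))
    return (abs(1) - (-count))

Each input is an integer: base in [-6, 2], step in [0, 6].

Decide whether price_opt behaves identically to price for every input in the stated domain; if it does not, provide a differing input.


Reading the diff, among the changes: same computation, different form.
Spot check at base=-4, step=0 — price: total=-4, then count=0, then (min(min(5, count), abs(total)) == (total * count)) is true, then total=4, then result=1, then (idx=2), then result=1, then (turn=0), then result=6, then (idx=3), then result=6, then (turn=0), then result=11, then (idx=4), then result=11, then (turn=0), then result=16, then (idx=5), then result=16, then (turn=0), then result=21, then (idx=6), then result=21, then (turn=0), then result=26, then result=0, then returns 1. price_opt: total=-4, then count=0, then (min(min(5, count), abs(total)) == (total * count)) is true, then total=4, then result=1, then (idx=2), then result=1, then (turn=0), then result=6, then (idx=3), then result=6, then (turn=0), then result=11, then (idx=4), then result=11, then (turn=0), then result=16, then (idx=5), then result=16, then (turn=0), then result=21, then (idx=6), then result=21, then (turn=0), then result=26, then result=0, then returns 1. Both give 1.
Checked all 63 inputs in the declared domain: the outputs agree on every one.
verdict: equivalent


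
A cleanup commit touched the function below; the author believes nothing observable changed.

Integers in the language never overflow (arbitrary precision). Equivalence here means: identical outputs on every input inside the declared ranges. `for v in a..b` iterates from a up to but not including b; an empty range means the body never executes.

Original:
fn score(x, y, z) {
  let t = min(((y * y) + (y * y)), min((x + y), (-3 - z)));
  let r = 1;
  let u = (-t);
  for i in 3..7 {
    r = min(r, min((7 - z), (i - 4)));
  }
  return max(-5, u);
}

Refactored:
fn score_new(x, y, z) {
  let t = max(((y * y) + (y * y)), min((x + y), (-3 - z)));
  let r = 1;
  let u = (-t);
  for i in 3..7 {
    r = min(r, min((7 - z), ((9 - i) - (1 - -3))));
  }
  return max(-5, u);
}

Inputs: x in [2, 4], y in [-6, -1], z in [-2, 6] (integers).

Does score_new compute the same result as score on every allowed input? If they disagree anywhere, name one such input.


There is a counterexample at x=2, y=-6, z=-2: 4 on one side, -5 on the other.
score: t becomes -4; next r becomes 1; next u becomes 4; next at i=3:; next r becomes -1; next at i=4:; next r becomes -1; next at i=5:; next r becomes -1; next at i=6:; next r becomes -1; next final value 4
score_new: t becomes 72; next r becomes 1; next u becomes -72; next at i=3:; next r becomes 1; next at i=4:; next r becomes 1; next at i=5:; next r becomes 0; next at i=6:; next r becomes -1; next final value -5
verdict: not equivalent; witness: x=2, y=-6, z=-2


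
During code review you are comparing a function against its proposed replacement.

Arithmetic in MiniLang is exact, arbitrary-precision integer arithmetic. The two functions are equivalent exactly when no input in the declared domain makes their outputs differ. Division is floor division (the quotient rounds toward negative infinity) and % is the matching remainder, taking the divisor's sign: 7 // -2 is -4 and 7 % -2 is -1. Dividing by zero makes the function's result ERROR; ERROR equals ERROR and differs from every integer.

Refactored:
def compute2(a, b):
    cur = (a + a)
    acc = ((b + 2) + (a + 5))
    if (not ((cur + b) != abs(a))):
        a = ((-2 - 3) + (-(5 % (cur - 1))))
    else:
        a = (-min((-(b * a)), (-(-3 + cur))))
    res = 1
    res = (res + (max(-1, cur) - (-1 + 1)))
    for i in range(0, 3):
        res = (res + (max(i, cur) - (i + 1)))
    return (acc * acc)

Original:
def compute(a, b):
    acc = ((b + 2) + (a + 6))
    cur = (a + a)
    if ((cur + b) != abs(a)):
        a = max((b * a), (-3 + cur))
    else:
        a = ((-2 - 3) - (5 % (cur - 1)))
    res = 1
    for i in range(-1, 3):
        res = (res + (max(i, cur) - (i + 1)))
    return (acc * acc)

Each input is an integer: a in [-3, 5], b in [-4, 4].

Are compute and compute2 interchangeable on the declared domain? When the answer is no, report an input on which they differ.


Take a=-3, b=-4.
compute: acc = 1; cur = -6; ((cur + b) != abs(a)) -> true; a = 12; res = 1; [i=-1]; res = 0; [i=0]; res = -1; [i=1]; res = -2; [i=2]; res = -3; return 1
compute2: cur = -6; acc = 0; (not ((cur + b) != abs(a))) -> false; a = 12; res = 1; res = 0; [i=0]; res = -1; [i=1]; res = -2; [i=2]; res = -3; return 0
1 and 0 differ, so these are not the same function on this domain.
verdict: not equivalent; witness: a=-3, b=-4


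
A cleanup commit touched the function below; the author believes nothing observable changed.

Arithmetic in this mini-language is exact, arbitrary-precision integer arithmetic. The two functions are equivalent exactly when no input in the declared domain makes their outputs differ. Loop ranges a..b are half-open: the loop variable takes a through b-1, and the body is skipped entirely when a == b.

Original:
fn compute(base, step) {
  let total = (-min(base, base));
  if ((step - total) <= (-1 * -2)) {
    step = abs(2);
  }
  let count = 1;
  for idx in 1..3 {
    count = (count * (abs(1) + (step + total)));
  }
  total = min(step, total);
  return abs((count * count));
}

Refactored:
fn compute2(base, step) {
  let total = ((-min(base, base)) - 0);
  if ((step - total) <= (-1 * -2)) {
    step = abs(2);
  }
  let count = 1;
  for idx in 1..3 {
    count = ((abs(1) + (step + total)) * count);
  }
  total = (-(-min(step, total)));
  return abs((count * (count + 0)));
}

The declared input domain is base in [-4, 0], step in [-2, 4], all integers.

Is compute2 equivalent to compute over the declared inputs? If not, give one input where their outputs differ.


Behavior is preserved: although arithmetic usage differs; also constant usage differs, the outputs never diverge.
Spot check at base=0, step=2 — compute: total = 0; ((step - total) <= (-1 * -2)) -> true; step = 2; count = 1; [idx=1]; count = 3; [idx=2]; count = 9; total = 0; return 81. compute2: total = 0; ((step - total) <= (-1 * -2)) -> true; step = 2; count = 1; [idx=1]; count = 3; [idx=2]; count = 9; total = 0; return 81. Both give 81.
Sweeping the whole domain (35 inputs) finds no disagreement.
verdict: equivalent


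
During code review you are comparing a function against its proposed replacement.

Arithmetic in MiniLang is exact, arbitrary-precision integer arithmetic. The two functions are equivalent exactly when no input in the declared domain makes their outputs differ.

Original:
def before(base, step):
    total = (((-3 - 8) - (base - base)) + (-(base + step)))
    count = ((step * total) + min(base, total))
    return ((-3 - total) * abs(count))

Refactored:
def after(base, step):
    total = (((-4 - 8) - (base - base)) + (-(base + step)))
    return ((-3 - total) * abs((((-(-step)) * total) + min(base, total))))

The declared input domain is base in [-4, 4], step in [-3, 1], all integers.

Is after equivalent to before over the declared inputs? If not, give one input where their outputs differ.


Not equivalent: base=-4, step=-3 separates them (8 vs 20).
before: total = -4; count = 8; return 8
after: total = -5; return 20
verdict: not equivalent; witness: base=-4, step=-3


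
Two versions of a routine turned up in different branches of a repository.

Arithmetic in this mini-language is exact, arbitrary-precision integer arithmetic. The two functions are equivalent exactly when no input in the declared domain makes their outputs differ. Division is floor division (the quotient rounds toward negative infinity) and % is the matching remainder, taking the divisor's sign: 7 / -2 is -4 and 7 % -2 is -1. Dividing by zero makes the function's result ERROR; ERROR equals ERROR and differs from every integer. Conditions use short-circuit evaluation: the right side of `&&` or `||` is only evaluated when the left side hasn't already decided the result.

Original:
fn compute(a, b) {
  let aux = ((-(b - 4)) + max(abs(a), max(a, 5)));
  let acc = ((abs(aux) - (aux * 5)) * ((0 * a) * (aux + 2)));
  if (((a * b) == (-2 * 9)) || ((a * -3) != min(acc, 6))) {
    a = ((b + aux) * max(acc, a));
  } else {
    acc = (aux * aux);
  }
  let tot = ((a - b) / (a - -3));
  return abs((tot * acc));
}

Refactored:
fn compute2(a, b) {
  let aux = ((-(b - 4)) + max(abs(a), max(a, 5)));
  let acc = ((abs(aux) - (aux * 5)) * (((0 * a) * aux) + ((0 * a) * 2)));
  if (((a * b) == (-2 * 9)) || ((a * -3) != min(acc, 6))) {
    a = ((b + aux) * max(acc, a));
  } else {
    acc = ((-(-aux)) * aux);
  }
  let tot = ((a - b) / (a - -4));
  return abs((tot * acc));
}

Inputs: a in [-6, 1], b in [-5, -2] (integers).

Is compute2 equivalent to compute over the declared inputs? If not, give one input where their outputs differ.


Evaluate both at a=0, b=-3.
compute: aux=12, then acc=0, then (((a * b) == (-2 * 9)) || ((a * -3) != min(acc, 6))) is false, then acc=144, then tot=1, then returns 144
compute2: aux=12, then acc=0, then (((a * b) == (-2 * 9)) || ((a * -3) != min(acc, 6))) is false, then acc=144, then tot=0, then returns 0
144 and 0 differ, so these are not the same function on this domain.
verdict: not equivalent; witness: a=0, b=-3


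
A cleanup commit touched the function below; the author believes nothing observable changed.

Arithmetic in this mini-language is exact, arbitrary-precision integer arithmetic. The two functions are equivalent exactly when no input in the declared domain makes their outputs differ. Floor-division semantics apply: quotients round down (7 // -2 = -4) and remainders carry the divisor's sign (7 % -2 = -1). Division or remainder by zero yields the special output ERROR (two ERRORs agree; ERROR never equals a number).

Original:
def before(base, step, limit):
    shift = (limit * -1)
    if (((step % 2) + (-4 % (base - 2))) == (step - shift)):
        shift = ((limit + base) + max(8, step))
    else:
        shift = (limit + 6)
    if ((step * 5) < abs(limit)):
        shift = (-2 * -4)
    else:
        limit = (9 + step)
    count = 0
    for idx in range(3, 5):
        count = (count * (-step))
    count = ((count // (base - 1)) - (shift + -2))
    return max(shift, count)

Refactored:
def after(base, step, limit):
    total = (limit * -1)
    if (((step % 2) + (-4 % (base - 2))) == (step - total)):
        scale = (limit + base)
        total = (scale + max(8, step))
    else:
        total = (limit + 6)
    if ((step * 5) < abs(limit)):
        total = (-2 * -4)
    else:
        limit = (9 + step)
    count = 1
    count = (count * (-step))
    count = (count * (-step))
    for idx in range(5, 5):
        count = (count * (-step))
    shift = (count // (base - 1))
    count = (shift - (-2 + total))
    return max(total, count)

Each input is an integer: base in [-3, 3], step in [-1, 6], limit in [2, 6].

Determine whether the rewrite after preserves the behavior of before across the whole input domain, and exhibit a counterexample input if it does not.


Take base=3, step=6, limit=2.
before: shift becomes -2; next (((step % 2) + (-4 % (base - 2))) == (step - shift)) evaluates to false; next shift becomes 8; next ((step * 5) < abs(limit)) evaluates to false; next limit becomes 15; next count becomes 0; next at idx=3:; next count becomes 0; next at idx=4:; next count becomes 0; next count becomes -6; next final value 8
after: total becomes -2; next (((step % 2) + (-4 % (base - 2))) == (step - total)) evaluates to false; next total becomes 8; next ((step * 5) < abs(limit)) evaluates to false; next limit becomes 15; next count becomes 1; next count becomes -6; next count becomes 36; next idx never enters its loop body; next shift becomes 18; next count becomes 12; next final value 12
8 vs 12 — the two versions disagree here.
verdict: not equivalent; witness: base=3, step=6, limit=2


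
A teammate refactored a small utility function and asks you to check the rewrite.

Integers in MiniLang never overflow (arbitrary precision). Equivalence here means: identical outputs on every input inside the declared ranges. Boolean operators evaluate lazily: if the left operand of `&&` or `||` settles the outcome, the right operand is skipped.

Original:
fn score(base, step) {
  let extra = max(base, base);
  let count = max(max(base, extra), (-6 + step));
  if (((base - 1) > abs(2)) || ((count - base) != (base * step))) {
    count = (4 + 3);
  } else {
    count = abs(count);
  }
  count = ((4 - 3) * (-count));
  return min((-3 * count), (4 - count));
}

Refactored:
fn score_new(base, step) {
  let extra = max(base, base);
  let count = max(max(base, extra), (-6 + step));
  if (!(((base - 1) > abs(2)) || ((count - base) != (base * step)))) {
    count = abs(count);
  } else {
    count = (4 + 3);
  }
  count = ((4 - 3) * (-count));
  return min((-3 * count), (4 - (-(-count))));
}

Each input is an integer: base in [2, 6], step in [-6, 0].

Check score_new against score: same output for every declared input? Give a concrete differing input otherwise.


Behavior is preserved: although boolean connective usage differs, the outputs never diverge.
Spot check at base=4, step=0 — score: extra = 4; count = 4; (((base - 1) > abs(2)) || ((count - base) != (base * step))) -> true; count = 7; count = -7; return 11. score_new: extra = 4; count = 4; (!(((base - 1) > abs(2)) || ((count - base) != (base * step)))) -> false; count = 7; count = -7; return 11. Both give 11.
An exhaustive pass over the 35 declared inputs shows identical outputs.
verdict: equivalent


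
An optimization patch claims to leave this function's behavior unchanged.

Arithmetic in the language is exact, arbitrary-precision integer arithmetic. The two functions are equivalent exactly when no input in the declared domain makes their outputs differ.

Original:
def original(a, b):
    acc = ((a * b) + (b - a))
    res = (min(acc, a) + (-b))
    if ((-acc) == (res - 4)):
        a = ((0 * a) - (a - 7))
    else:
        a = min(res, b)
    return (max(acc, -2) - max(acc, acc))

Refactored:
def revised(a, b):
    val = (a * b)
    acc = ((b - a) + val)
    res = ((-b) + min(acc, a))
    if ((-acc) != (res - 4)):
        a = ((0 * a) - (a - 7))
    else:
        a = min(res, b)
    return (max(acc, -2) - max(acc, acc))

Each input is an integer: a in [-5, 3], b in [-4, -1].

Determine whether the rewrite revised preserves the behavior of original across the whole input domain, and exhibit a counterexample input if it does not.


The one real change (`((-acc) == (res - 4))` became `((-acc) != (res - 4))`) has no effect anywhere in the declared ranges.
As a probe, take a=2, b=-2: original runs acc=-8, then res=-6, then ((-acc) == (res - 4)) is false, then a=-6, then returns 6; revised runs val=-4, then acc=-8, then res=-6, then ((-acc) != (res - 4)) is true, then a=5, then returns 6; both end at 6.
An exhaustive pass over the 36 declared inputs shows identical outputs.
verdict: equivalent


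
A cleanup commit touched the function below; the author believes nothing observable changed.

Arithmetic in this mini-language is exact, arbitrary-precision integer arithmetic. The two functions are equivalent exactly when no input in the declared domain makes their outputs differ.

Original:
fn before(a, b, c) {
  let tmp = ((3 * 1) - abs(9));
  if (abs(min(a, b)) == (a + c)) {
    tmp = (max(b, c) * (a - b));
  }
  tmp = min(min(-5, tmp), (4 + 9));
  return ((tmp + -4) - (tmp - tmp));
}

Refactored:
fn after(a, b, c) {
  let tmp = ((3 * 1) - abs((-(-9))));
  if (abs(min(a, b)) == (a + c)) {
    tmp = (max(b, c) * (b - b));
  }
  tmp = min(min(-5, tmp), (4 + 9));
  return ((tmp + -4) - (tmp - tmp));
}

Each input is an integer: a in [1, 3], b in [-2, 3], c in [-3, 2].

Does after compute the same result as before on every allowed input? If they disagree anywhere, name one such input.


At a=1, b=3, c=0: before gives -10, after gives -9.
verdict: not equivalent; witness: a=1, b=3, c=0


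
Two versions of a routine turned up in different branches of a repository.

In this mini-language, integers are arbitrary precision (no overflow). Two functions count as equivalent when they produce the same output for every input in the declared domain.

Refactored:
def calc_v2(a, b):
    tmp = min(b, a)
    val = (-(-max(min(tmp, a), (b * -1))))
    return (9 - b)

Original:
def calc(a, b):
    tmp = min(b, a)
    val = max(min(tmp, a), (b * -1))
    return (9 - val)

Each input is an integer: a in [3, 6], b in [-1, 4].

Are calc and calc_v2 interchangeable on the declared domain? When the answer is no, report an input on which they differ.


Run the pair on a=3, b=-1.
calc: tmp=-1, then val=1, then returns 8
calc_v2: tmp=-1, then val=1, then returns 10
8 != 10, so the rewrite changes behavior.
verdict: not equivalent; witness: a=3, b=-1


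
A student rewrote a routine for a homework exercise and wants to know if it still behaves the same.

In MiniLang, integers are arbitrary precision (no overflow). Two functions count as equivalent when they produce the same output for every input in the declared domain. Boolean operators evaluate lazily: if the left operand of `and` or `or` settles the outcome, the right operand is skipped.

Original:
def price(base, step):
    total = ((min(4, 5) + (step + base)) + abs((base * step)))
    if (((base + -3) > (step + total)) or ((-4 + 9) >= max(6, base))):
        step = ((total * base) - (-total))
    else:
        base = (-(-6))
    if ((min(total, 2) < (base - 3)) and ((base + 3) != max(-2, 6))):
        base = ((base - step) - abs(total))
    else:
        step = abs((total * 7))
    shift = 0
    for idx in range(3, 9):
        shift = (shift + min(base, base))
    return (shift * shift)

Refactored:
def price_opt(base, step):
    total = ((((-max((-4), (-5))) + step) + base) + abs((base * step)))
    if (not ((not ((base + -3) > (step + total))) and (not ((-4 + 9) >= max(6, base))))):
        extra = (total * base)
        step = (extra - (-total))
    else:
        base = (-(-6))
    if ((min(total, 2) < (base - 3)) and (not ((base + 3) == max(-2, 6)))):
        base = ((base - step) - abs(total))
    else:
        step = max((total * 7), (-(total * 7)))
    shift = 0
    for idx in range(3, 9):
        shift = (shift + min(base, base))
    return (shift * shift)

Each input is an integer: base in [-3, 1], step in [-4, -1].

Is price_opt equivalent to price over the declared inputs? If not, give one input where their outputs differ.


Behavior is preserved: although min/max/abs usage differs, plus constant usage differs, plus boolean connective usage differs, plus comparison usage differs, plus statement counts differ, plus local variable names differ, plus arithmetic usage differs, the outputs never diverge.
One worked example (base=-1, step=-3) — price: total=3, then (((base + -3) > (step + total)) or ((-4 + 9) >= max(6, base))) is false, then base=6, then ((min(total, 2) < (base - 3)) and ((base + 3) != max(-2, 6))) is true, then base=6, then shift=0, then (idx=3), then shift=6, then (idx=4), then shift=12, then (idx=5), then shift=18, then (idx=6), then shift=24, then (idx=7), then shift=30, then (idx=8), then shift=36, then returns 1296; price_opt: total=3, then (not ((not ((base + -3) > (step + total))) and (not ((-4 + 9) >= max(6, base))))) is false, then base=6, then ((min(total, 2) < (base - 3)) and (not ((base + 3) == max(-2, 6)))) is true, then base=6, then shift=0, then (idx=3), then shift=6, then (idx=4), then shift=12, then (idx=5), then shift=18, then (idx=6), then shift=24, then (idx=7), then shift=30, then (idx=8), then shift=36, then returns 1296; agreement on 1296.
An exhaustive pass over the 20 declared inputs shows identical outputs.
verdict: equivalent


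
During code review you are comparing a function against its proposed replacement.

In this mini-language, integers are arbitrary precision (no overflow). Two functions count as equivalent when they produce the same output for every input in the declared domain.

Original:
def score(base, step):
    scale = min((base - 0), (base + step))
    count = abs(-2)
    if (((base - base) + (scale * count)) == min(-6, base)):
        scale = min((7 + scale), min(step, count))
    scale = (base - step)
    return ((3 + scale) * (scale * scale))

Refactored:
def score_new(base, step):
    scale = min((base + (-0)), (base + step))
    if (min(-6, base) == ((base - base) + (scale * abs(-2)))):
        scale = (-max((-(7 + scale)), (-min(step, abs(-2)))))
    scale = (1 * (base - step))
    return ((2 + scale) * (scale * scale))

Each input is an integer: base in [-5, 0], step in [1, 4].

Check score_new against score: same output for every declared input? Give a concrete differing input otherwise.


There is a counterexample at base=-5, step=1: -108 on one side, -144 on the other.
score: scale = -5; count = 2; (((base - base) + (scale * count)) == min(-6, base)) -> false; scale = -6; return -108
score_new: scale = -5; (min(-6, base) == ((base - base) + (scale * abs(-2)))) -> false; scale = -6; return -144
verdict: not equivalent; witness: base=-5, step=1


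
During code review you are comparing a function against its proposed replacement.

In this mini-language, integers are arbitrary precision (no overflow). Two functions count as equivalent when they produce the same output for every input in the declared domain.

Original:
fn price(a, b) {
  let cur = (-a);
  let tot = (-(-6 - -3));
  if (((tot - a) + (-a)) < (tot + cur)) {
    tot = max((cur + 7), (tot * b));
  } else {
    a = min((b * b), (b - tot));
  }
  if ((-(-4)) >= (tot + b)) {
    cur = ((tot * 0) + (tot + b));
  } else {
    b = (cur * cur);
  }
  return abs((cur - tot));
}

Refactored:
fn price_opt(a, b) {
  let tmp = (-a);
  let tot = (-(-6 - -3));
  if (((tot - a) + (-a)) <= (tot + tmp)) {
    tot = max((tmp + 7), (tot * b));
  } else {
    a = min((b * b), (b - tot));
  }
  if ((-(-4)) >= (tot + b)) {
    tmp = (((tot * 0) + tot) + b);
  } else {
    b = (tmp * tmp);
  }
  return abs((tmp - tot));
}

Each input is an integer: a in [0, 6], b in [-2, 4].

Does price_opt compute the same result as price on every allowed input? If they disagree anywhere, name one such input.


Consider the input a=0, b=-2.
price: cur := 0 | tot := 3 | (((tot - a) + (-a)) < (tot + cur)): false | a := -5 | ((-(-4)) >= (tot + b)): true | cur := 1 | result 2
price_opt: tmp := 0 | tot := 3 | (((tot - a) + (-a)) <= (tot + tmp)): true | tot := 7 | ((-(-4)) >= (tot + b)): false | b := 0 | result 7
2 != 7, so the rewrite changes behavior.
verdict: not equivalent; witness: a=0, b=-2


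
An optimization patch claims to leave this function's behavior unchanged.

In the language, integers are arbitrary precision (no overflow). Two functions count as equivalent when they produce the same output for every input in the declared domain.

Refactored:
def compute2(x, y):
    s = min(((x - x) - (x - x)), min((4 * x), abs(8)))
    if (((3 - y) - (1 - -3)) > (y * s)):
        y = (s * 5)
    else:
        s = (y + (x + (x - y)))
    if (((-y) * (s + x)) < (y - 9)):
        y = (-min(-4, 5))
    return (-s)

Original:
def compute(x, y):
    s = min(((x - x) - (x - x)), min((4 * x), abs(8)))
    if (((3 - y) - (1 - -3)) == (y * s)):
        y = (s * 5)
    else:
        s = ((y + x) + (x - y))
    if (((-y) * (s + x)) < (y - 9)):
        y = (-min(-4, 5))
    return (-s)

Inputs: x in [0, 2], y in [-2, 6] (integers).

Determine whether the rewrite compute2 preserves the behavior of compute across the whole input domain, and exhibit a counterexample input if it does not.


Consider the input x=1, y=-2.
compute: s := 0 | (((3 - y) - (1 - -3)) == (y * s)): false | s := 2 | (((-y) * (s + x)) < (y - 9)): false | result -2
compute2: s := 0 | (((3 - y) - (1 - -3)) > (y * s)): true | y := 0 | (((-y) * (s + x)) < (y - 9)): false | result 0
-2 vs 0 — the two versions disagree here.
verdict: not equivalent; witness: x=1, y=-2


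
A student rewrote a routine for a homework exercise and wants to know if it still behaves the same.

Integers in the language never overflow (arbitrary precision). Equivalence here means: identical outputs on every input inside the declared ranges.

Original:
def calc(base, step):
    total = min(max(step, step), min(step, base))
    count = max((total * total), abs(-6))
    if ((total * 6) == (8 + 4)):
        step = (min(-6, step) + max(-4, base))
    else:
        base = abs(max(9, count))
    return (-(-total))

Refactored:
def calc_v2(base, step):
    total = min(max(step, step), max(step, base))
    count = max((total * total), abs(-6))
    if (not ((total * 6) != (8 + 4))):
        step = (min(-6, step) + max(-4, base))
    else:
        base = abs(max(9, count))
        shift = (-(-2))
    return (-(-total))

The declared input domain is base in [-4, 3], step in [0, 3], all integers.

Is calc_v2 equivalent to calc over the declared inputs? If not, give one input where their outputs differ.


There is a counterexample at base=-4, step=0: -4 on one side, 0 on the other.
calc: total becomes -4; next count becomes 16; next ((total * 6) == (8 + 4)) evaluates to false; next base becomes 16; next final value -4
calc_v2: total becomes 0; next count becomes 6; next (not ((total * 6) != (8 + 4))) evaluates to false; next base becomes 9; next shift becomes 2; next final value 0
verdict: not equivalent; witness: base=-4, step=0


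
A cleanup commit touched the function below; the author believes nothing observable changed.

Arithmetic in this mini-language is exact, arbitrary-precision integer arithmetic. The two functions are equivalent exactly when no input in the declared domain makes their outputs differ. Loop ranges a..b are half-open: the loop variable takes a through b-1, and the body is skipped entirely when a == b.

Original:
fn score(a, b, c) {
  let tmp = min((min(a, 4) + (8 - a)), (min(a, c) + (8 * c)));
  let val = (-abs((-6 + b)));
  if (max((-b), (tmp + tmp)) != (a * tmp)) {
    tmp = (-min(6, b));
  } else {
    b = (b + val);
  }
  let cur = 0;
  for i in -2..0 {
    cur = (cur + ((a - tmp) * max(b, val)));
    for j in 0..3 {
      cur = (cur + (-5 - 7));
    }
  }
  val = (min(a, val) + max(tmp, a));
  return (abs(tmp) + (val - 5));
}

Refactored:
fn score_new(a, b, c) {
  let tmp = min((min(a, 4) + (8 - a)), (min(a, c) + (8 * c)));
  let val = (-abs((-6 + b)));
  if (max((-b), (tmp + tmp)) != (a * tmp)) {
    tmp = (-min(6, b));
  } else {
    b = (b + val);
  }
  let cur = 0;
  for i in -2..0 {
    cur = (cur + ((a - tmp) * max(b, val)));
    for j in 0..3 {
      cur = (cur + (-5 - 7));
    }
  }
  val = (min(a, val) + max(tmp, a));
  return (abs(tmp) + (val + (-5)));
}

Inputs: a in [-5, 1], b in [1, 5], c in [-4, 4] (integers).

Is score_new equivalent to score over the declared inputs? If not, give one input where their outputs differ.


Reading the diff, among the changes: arithmetic usage differs.
Tracing a=-1, b=4, c=0: score: tmp=-1, then val=-2, then (max((-b), (tmp + tmp)) != (a * tmp)) is true, then tmp=-4, then cur=0, then (i=-2), then cur=12, then (j=0), then cur=0, then (j=1), then cur=-12, then (j=2), then cur=-24, then (i=-1), then cur=-12, then (j=0), then cur=-24, then (j=1), then cur=-36, then (j=2), then cur=-48, then val=-3, then returns -4 | score_new: tmp=-1, then val=-2, then (max((-b), (tmp + tmp)) != (a * tmp)) is true, then tmp=-4, then cur=0, then (i=-2), then cur=12, then (j=0), then cur=0, then (j=1), then cur=-12, then (j=2), then cur=-24, then (i=-1), then cur=-12, then (j=0), then cur=-24, then (j=1), then cur=-36, then (j=2), then cur=-48, then val=-3, then returns -4 — matching result -4.
Across all 315 domain points the two functions coincide.
verdict: equivalent


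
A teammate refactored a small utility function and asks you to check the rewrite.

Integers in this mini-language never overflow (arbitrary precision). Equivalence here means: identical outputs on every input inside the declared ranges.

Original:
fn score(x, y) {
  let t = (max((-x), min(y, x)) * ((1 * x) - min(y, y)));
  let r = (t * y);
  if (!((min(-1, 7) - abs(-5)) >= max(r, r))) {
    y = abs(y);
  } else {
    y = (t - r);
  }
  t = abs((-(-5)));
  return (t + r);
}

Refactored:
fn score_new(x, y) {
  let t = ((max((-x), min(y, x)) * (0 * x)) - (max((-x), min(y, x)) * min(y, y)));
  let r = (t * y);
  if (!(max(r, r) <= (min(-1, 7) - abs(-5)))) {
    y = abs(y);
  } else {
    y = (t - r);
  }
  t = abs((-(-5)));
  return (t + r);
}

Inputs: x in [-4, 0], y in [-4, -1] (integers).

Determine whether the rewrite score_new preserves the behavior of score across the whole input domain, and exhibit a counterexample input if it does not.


Run the pair on x=-4, y=-4.
score: t := 0 | r := 0 | (!((min(-1, 7) - abs(-5)) >= max(r, r))): true | y := 4 | t := 5 | result 5
score_new: t := 16 | r := -64 | (!(max(r, r) <= (min(-1, 7) - abs(-5)))): false | y := 80 | t := 5 | result -59
5 against -59: the behavior changed.
verdict: not equivalent; witness: x=-4, y=-4


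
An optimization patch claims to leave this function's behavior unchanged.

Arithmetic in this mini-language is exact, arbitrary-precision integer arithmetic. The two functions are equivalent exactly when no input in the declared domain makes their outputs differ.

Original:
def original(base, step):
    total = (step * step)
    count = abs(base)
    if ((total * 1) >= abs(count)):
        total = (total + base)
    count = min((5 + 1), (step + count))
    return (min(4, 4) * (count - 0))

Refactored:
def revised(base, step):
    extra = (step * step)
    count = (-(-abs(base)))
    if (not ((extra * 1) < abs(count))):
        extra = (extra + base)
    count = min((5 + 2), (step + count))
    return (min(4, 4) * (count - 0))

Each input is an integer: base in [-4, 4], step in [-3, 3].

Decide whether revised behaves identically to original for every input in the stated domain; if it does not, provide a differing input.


Run the pair on base=-4, step=3.
original: total=9, then count=4, then ((total * 1) >= abs(count)) is true, then total=5, then count=6, then returns 24
revised: extra=9, then count=4, then (not ((extra * 1) < abs(count))) is true, then extra=5, then count=7, then returns 28
24 vs 28 — the two versions disagree here.
verdict: not equivalent; witness: base=-4, step=3


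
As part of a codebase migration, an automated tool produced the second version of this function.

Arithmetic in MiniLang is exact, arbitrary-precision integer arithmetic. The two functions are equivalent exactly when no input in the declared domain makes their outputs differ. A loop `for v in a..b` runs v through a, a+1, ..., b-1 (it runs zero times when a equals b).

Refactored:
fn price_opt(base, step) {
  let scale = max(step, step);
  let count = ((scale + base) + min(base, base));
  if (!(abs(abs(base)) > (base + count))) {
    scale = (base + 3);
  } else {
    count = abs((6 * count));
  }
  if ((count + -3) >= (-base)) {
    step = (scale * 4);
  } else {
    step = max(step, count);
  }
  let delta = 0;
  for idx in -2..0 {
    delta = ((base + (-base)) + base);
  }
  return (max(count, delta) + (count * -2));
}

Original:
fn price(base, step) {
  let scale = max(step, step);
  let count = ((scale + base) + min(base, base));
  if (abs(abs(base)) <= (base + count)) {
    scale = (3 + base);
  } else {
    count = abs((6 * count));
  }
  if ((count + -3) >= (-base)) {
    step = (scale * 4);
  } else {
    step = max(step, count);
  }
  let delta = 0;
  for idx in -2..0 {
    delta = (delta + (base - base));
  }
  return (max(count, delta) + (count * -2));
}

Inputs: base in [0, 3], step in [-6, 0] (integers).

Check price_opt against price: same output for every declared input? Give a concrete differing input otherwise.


At base=1, step=-2: price gives 0, price_opt gives 1.
verdict: not equivalent; witness: base=1, step=-2


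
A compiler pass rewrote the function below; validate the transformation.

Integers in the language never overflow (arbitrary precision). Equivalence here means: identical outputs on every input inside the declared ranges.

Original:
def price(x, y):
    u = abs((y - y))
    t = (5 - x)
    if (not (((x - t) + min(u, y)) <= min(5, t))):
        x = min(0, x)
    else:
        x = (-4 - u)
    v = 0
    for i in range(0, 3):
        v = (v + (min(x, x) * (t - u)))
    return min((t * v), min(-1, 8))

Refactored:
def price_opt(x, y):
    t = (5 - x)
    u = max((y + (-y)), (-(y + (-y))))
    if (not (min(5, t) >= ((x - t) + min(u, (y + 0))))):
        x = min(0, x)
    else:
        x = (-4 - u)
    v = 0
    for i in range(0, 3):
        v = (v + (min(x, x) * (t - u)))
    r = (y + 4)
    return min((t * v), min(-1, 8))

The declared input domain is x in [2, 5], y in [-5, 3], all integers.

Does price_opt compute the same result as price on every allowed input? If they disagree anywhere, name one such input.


This is a faithful refactor — min/max/abs usage differs; also statement counts differ; also arithmetic usage differs; also comparison usage differs; also constant usage differs; also local variable names differ, but the computed results match everywhere.
As a probe, take x=3, y=0: price runs u := 0 | t := 2 | (not (((x - t) + min(u, y)) <= min(5, t))): false | x := -4 | v := 0 | iter i=0: | v := -8 | iter i=1: | v := -16 | iter i=2: | v := -24 | result -48; price_opt runs t := 2 | u := 0 | (not (min(5, t) >= ((x - t) + min(u, (y + 0))))): false | x := -4 | v := 0 | iter i=0: | v := -8 | iter i=1: | v := -16 | iter i=2: | v := -24 | r := 4 | result -48; both end at -48.
Every one of the 36 inputs gives matching results.
verdict: equivalent


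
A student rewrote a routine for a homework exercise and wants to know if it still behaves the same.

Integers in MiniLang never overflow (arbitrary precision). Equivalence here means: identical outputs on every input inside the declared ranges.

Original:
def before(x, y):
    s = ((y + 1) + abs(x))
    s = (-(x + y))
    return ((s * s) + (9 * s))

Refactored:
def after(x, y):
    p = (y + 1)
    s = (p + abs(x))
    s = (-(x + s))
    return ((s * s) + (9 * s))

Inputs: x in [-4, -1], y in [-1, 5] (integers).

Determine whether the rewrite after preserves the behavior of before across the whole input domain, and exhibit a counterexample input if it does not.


There is a counterexample at x=-4, y=-1: 70 on one side, 0 on the other.
before: s becomes 4; next s becomes 5; next final value 70
after: p becomes 0; next s becomes 4; next s becomes 0; next final value 0
verdict: not equivalent; witness: x=-4, y=-1
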